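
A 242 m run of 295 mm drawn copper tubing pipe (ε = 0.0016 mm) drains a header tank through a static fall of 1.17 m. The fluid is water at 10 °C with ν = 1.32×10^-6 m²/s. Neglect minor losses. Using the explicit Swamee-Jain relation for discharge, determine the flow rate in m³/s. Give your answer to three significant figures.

Swamee-Jain (Type II): Q = -0.965·√(gD⁵h_f/L)·ln[ε/(3.7D) + √(3.17ν²L/(gD³h_f))]
√(gD⁵h_f/L) = √(9.81·0.295⁵·1.17/242) = 0.01029
ε/(3.7D) = 1.47×10^-6; √(3.17ν²L/(gD³h_f)) = 6.74×10^-5
Q = -0.965·0.01029·ln(6.882×10^-5) = 0.09520 m³/s
Check: V = 1.39 m/s, Re = 3.11×10^5, f = 0.01434, h_f = 1.16 m ≈ 1.17 m ✓

Q ≈ 0.0952 m³/s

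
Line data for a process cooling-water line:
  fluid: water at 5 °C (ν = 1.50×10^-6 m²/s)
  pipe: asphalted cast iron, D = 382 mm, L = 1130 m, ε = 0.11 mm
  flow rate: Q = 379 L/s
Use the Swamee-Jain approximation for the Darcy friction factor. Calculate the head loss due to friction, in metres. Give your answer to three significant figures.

V = 4Q/(πD²) = 4·0.379/(π·0.382²) = 3.307 m/s
Re = VD/ν = 3.307·0.382/1.50×10^-6 = 8.42×10^5 → turbulent
ε/D = 0.11/382 = 2.88×10^-4
Swamee-Jain: f = 0.01578
h_f = f(L/D)V²/(2g) = 0.01578·(1130/0.382)·3.307²/(2·9.81) = 26.01 m

h_f ≈ 26.0 m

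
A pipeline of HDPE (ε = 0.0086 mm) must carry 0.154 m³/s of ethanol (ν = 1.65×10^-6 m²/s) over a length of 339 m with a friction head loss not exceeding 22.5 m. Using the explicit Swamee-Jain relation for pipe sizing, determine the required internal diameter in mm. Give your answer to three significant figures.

Swamee-Jain (Type III): D = 0.66·[ε^1.25·(LQ²/(gh_f))^4.75 + ν·Q^9.4·(L/(gh_f))^5.2]^0.04
LQ²/(gh_f) = 0.03642; L/(gh_f) = 1.536
Term 1 = ε^1.25·(…)^4.75 = 6.83×10^-14; Term 2 = ν·Q^9.4·(…)^5.2 = 3.54×10^-13
D = 0.66·(6.83×10^-14 + 3.54×10^-13)^0.04 = 0.2111 m = 211 mm
Check: V = 4.40 m/s, Re = 5.63×10^5, f = 0.01348, h_f = 21.3 m ≈ 22.5 m ✓

D ≈ 211 mm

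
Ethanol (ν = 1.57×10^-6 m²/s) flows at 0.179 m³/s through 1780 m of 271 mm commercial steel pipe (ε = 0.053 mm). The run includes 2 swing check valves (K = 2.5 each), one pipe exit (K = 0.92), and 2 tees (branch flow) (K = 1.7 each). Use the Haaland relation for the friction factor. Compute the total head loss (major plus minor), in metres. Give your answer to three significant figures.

V = 4Q/(πD²) = 3.103 m/s; V²/2g = 0.4909 m
Re = 5.36×10^5, ε/D = 1.96×10^-4 → f = 0.01516 (Haaland)
Major: h_f = f(L/D)·V²/2g = 0.01516·6568·0.4909 = 48.88 m
Minor: ΣK = 9.32; h_m = ΣK·V²/2g = 4.575 m
Total H_L = 48.88 + 4.575 = 53.46 m

H_L ≈ 53.5 m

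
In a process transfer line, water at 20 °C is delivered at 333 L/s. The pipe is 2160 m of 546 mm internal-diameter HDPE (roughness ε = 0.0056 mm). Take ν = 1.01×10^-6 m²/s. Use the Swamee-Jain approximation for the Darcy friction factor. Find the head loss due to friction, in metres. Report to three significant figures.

h_f ≈ 5.04 m

V = 4Q/(πD²) = 4·0.333/(π·0.546²) = 1.422 m/s
Re = VD/ν = 1.422·0.546/1.01×10^-6 = 7.69×10^5 → turbulent
ε/D = 0.0056/546 = 1.03×10^-5
Swamee-Jain: f = 0.01235
h_f = f(L/D)V²/(2g) = 0.01235·(2160/0.546)·1.422²/(2·9.81) = 5.038 m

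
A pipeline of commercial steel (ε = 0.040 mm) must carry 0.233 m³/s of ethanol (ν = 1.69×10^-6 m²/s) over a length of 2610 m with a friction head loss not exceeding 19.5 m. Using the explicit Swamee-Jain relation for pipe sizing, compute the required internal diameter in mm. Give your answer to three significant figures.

Swamee-Jain (Type III): D = 0.66·[ε^1.25·(LQ²/(gh_f))^4.75 + ν·Q^9.4·(L/(gh_f))^5.2]^0.04
LQ²/(gh_f) = 0.7407; L/(gh_f) = 13.64
Term 1 = ε^1.25·(…)^4.75 = 7.65×10^-7; Term 2 = ν·Q^9.4·(…)^5.2 = 1.52×10^-6
D = 0.66·(7.65×10^-7 + 1.52×10^-6)^0.04 = 0.3926 m = 393 mm
Check: V = 1.92 m/s, Re = 4.47×10^5, f = 0.01468, h_f = 18.4 m ≈ 19.5 m ✓

D ≈ 393 mm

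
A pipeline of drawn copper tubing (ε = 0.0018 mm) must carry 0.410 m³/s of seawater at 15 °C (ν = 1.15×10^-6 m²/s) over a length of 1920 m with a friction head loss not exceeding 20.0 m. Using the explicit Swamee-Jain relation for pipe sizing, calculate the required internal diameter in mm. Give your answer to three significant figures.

D ≈ 439 mm

Swamee-Jain (Type III): D = 0.66·[ε^1.25·(LQ²/(gh_f))^4.75 + ν·Q^9.4·(L/(gh_f))^5.2]^0.04
LQ²/(gh_f) = 1.645; L/(gh_f) = 9.786
Term 1 = ε^1.25·(…)^4.75 = 7.01×10^-7; Term 2 = ν·Q^9.4·(…)^5.2 = 3.73×10^-5
D = 0.66·(7.01×10^-7 + 3.73×10^-5)^0.04 = 0.4393 m = 439 mm
Check: V = 2.71 m/s, Re = 1.03×10^6, f = 0.01165, h_f = 19.0 m ≈ 20.0 m ✓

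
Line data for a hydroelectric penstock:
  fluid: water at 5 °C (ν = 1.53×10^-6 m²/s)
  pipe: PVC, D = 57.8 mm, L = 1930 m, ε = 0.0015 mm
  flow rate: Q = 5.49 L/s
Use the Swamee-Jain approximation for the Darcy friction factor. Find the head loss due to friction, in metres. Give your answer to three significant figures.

V = 4Q/(πD²) = 4·0.00549/(π·0.0578²) = 2.092 m/s
Re = VD/ν = 2.092·0.0578/1.53×10^-6 = 7.90×10^4 → turbulent
ε/D = 0.0015/57.8 = 2.60×10^-5
Swamee-Jain: f = 0.01891
h_f = f(L/D)V²/(2g) = 0.01891·(1930/0.0578)·2.092²/(2·9.81) = 140.9 m

h_f ≈ 141 m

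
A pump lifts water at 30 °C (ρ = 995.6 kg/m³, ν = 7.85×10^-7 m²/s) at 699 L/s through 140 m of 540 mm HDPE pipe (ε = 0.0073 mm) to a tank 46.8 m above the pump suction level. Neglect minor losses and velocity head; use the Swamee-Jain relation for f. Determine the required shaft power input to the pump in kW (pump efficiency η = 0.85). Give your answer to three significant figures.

V = 4Q/(πD²) = 3.052 m/s; Re = 2.10×10^6; ε/D = 1.35×10^-5; f = 0.01079
h_f = f(L/D)V²/2g = 1.328 m
Total head H = z + h_f = 46.8 + 1.328 = 48.13 m
P_hyd = ρgQH = 995.6·9.81·0.699·48.13 = 328.6 kW
P_shaft = P_hyd/η = 328.6/0.85 = 386.6 kW

P_shaft ≈ 387 kW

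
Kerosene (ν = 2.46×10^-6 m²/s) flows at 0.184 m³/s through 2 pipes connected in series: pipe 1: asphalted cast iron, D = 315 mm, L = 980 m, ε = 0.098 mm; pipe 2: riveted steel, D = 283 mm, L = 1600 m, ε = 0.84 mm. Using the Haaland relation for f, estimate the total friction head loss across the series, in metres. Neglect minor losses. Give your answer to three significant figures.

Pipe 1: V = 2.361 m/s, Re = 3.02×10^5, ε/D = 3.11×10^-4, f = 0.01687, h_1 = f(L/D)V²/2g = 14.91 m
Pipe 2: V = 2.925 m/s, Re = 3.37×10^5, ε/D = 0.00297, f = 0.02650, h_2 = f(L/D)V²/2g = 65.35 m
Series → Q common, losses add: H = Σh = 80.26 m

H ≈ 80.3 m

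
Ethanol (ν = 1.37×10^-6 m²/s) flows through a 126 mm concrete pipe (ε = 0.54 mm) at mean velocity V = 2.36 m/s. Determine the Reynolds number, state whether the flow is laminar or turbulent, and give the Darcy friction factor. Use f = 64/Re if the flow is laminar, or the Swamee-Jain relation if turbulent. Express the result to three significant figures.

Re ≈ 2.17×10^5; turbulent; f ≈ 0.0297

Re = VD/ν = 2.360·0.126/1.37×10^-6 = 2.17×10^5
Re > 4000 → turbulent; ε/D = 0.00429
Swamee-Jain: f = 0.02965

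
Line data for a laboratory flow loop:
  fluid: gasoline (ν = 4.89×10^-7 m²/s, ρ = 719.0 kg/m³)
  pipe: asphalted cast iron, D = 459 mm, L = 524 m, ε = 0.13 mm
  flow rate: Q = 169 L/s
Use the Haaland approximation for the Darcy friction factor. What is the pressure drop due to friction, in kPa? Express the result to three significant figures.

Δp ≈ 6.62 kPa

V = 4Q/(πD²) = 4·0.169/(π·0.459²) = 1.021 m/s
Re = VD/ν = 1.021·0.459/4.89×10^-7 = 9.59×10^5 → turbulent
ε/D = 0.13/459 = 2.83×10^-4
Haaland: f = 0.01547
h_f = f(L/D)V²/(2g) = 0.01547·(524/0.459)·1.021²/(2·9.81) = 0.9392 m
Δp = ρg·h_f = 719.0·9.81·0.9392 = 6.624 kPa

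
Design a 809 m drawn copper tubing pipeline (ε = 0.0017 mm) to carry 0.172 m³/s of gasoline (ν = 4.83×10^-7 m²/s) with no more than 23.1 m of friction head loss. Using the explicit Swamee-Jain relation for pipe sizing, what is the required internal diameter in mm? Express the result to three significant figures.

D ≈ 249 mm

Swamee-Jain (Type III): D = 0.66·[ε^1.25·(LQ²/(gh_f))^4.75 + ν·Q^9.4·(L/(gh_f))^5.2]^0.04
LQ²/(gh_f) = 0.1056; L/(gh_f) = 3.570
Term 1 = ε^1.25·(…)^4.75 = 1.41×10^-12; Term 2 = ν·Q^9.4·(…)^5.2 = 2.35×10^-11
D = 0.66·(1.41×10^-12 + 2.35×10^-11)^0.04 = 0.2486 m = 249 mm
Check: V = 3.54 m/s, Re = 1.82×10^6, f = 0.01076, h_f = 22.4 m ≈ 23.1 m ✓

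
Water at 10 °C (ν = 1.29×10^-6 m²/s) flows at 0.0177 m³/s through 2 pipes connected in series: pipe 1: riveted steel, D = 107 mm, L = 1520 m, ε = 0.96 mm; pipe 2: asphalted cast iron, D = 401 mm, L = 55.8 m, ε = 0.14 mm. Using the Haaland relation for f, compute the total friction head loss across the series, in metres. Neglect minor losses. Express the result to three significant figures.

H ≈ 104 m

Pipe 1: V = 1.968 m/s, Re = 1.63×10^5, ε/D = 0.00897, f = 0.03699, h_1 = f(L/D)V²/2g = 103.8 m
Pipe 2: V = 0.1402 m/s, Re = 4.36×10^4, ε/D = 3.49×10^-4, f = 0.02235, h_2 = f(L/D)V²/2g = 0.003114 m
Series → Q common, losses add: H = Σh = 103.8 m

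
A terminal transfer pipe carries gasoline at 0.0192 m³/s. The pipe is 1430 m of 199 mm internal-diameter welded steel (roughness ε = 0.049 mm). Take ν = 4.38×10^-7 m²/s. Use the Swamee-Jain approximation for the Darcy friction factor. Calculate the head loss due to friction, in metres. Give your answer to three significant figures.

h_f ≈ 2.34 m

V = 4Q/(πD²) = 4·0.0192/(π·0.199²) = 0.6173 m/s
Re = VD/ν = 0.6173·0.199/4.38×10^-7 = 2.80×10^5 → turbulent
ε/D = 0.049/199 = 2.46×10^-4
Swamee-Jain: f = 0.01679
h_f = f(L/D)V²/(2g) = 0.01679·(1430/0.199)·0.6173²/(2·9.81) = 2.343 m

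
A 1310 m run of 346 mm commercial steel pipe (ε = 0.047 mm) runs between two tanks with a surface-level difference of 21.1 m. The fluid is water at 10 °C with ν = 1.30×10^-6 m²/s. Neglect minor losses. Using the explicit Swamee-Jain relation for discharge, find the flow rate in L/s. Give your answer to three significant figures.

Q ≈ 260 L/s

Swamee-Jain (Type II): Q = -0.965·√(gD⁵h_f/L)·ln[ε/(3.7D) + √(3.17ν²L/(gD³h_f))]
√(gD⁵h_f/L) = √(9.81·0.346⁵·21.1/1310) = 0.02799
ε/(3.7D) = 3.67×10^-5; √(3.17ν²L/(gD³h_f)) = 2.86×10^-5
Q = -0.965·0.02799·ln(6.532×10^-5) = 0.2603 m³/s
Check: V = 2.77 m/s, Re = 7.37×10^5, f = 0.01434, h_f = 21.2 m ≈ 21.1 m ✓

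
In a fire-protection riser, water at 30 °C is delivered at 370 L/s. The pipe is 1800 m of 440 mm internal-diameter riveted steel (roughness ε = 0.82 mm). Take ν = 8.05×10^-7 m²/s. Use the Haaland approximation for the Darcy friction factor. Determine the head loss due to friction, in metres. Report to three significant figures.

h_f ≈ 28.6 m

V = 4Q/(πD²) = 4·0.370/(π·0.440²) = 2.433 m/s
Re = VD/ν = 2.433·0.440/8.05×10^-7 = 1.33×10^6 → turbulent
ε/D = 0.82/440 = 0.00186
Haaland: f = 0.02316
h_f = f(L/D)V²/(2g) = 0.02316·(1800/0.440)·2.433²/(2·9.81) = 28.60 m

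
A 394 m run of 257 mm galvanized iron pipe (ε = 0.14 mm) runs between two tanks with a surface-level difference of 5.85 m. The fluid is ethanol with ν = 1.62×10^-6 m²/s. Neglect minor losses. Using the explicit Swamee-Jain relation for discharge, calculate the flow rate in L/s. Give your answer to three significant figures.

Q ≈ 105 L/s

Swamee-Jain (Type II): Q = -0.965·√(gD⁵h_f/L)·ln[ε/(3.7D) + √(3.17ν²L/(gD³h_f))]
√(gD⁵h_f/L) = √(9.81·0.257⁵·5.85/394) = 0.01278
ε/(3.7D) = 1.47×10^-4; √(3.17ν²L/(gD³h_f)) = 5.80×10^-5
Q = -0.965·0.01278·ln(2.052×10^-4) = 0.1047 m³/s
Check: V = 2.02 m/s, Re = 3.20×10^5, f = 0.01850, h_f = 5.89 m ≈ 5.85 m ✓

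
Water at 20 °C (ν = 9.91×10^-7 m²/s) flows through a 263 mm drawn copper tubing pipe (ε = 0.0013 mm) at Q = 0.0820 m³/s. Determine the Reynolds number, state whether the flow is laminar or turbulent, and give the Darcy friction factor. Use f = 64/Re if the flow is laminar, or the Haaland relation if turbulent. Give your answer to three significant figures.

Re ≈ 4.01×10^5; turbulent; f ≈ 0.0136

V = 4Q/(πD²) = 1.509 m/s
Re = VD/ν = 1.509·0.263/9.91×10^-7 = 4.01×10^5
Re > 4000 → turbulent; ε/D = 4.94×10^-6
Haaland: f = 0.01364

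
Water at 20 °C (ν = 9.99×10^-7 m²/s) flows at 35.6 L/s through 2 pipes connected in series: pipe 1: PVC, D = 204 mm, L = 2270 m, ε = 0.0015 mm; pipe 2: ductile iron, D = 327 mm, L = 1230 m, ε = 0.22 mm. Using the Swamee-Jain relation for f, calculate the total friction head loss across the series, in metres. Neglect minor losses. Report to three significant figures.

Pipe 1: V = 1.089 m/s, Re = 2.22×10^5, ε/D = 7.35×10^-6, f = 0.01529, h_1 = f(L/D)V²/2g = 10.29 m
Pipe 2: V = 0.4239 m/s, Re = 1.39×10^5, ε/D = 6.73×10^-4, f = 0.02042, h_2 = f(L/D)V²/2g = 0.7035 m
Series → Q common, losses add: H = Σh = 10.99 m

H ≈ 11.0 m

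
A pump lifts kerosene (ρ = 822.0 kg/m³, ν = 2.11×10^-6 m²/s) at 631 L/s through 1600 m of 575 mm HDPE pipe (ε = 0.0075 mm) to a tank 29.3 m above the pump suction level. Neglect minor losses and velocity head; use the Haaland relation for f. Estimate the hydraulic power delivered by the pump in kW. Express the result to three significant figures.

P_hyd ≈ 203 kW

V = 4Q/(πD²) = 2.430 m/s; Re = 6.62×10^5; ε/D = 1.30×10^-5; f = 0.01261
h_f = f(L/D)V²/2g = 10.56 m
Total head H = z + h_f = 29.3 + 10.56 = 39.86 m
P_hyd = ρgQH = 822.0·9.81·0.631·39.86 = 202.8 kW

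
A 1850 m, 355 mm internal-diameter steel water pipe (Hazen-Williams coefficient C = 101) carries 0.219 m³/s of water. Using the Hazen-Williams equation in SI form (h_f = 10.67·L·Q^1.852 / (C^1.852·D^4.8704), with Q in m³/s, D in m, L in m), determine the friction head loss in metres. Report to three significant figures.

h_f ≈ 35.7 m

h_f = 10.67·1850·0.219^1.852 / (101^1.852·0.355^4.8704) = 35.68 m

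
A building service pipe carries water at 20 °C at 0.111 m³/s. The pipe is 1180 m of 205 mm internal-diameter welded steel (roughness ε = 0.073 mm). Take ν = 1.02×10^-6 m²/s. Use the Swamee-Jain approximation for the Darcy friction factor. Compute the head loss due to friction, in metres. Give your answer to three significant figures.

h_f ≈ 54.8 m

V = 4Q/(πD²) = 4·0.111/(π·0.205²) = 3.363 m/s
Re = VD/ν = 3.363·0.205/1.02×10^-6 = 6.76×10^5 → turbulent
ε/D = 0.073/205 = 3.56×10^-4
Swamee-Jain: f = 0.01652
h_f = f(L/D)V²/(2g) = 0.01652·(1180/0.205)·3.363²/(2·9.81) = 54.81 m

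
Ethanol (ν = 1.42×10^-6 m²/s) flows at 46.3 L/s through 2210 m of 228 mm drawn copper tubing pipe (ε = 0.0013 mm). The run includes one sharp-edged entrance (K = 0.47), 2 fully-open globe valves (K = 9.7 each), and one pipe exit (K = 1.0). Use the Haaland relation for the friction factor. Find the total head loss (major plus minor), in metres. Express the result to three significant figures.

H_L ≈ 11.4 m

V = 4Q/(πD²) = 1.134 m/s; V²/2g = 0.06555 m
Re = 1.82×10^5, ε/D = 5.70×10^-6 → f = 0.01582 (Haaland)
Major: h_f = f(L/D)·V²/2g = 0.01582·9693·0.06555 = 10.05 m
Minor: ΣK = 20.9; h_m = ΣK·V²/2g = 1.368 m
Total H_L = 10.05 + 1.368 = 11.42 m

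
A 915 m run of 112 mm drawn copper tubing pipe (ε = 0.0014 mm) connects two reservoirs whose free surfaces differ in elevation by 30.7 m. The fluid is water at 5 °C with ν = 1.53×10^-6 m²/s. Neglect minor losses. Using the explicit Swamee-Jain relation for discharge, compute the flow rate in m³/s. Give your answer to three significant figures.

Swamee-Jain (Type II): Q = -0.965·√(gD⁵h_f/L)·ln[ε/(3.7D) + √(3.17ν²L/(gD³h_f))]
√(gD⁵h_f/L) = √(9.81·0.112⁵·30.7/915) = 0.002408
ε/(3.7D) = 3.38×10^-6; √(3.17ν²L/(gD³h_f)) = 1.27×10^-4
Q = -0.965·0.002408·ln(1.301×10^-4) = 0.02080 m³/s
Check: V = 2.11 m/s, Re = 1.55×10^5, f = 0.01644, h_f = 30.5 m ≈ 30.7 m ✓

Q ≈ 0.0208 m³/s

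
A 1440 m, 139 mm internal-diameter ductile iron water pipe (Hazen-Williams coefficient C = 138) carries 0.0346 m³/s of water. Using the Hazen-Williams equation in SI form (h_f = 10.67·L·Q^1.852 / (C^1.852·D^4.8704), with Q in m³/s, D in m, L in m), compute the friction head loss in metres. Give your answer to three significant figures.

h_f ≈ 49.2 m

h_f = 10.67·1440·0.0346^1.852 / (138^1.852·0.139^4.8704) = 49.17 m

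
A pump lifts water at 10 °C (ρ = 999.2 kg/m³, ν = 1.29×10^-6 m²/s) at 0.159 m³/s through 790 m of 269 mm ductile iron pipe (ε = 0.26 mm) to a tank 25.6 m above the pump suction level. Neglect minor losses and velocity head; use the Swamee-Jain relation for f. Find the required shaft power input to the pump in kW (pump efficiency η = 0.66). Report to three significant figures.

V = 4Q/(πD²) = 2.798 m/s; Re = 5.83×10^5; ε/D = 9.67×10^-4; f = 0.02012
h_f = f(L/D)V²/2g = 23.57 m
Total head H = z + h_f = 25.6 + 23.57 = 49.17 m
P_hyd = ρgQH = 999.2·9.81·0.159·49.17 = 76.63 kW
P_shaft = P_hyd/η = 76.63/0.66 = 116.1 kW

P_shaft ≈ 116 kW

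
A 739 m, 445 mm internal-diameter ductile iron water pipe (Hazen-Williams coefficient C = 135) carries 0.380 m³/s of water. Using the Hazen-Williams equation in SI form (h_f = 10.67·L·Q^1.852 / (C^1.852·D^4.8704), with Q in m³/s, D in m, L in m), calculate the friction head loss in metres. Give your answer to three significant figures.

h_f ≈ 7.69 m

h_f = 10.67·739·0.380^1.852 / (135^1.852·0.445^4.8704) = 7.688 m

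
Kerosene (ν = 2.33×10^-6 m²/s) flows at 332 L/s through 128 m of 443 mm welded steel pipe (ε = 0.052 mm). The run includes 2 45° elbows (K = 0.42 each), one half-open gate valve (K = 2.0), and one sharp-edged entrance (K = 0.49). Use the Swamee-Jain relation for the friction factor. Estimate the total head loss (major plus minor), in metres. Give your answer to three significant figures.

V = 4Q/(πD²) = 2.154 m/s; V²/2g = 0.2365 m
Re = 4.10×10^5, ε/D = 1.17×10^-4 → f = 0.01500 (Swamee-Jain)
Major: h_f = f(L/D)·V²/2g = 0.01500·288.9·0.2365 = 1.025 m
Minor: ΣK = 3.33; h_m = ΣK·V²/2g = 0.7875 m
Total H_L = 1.025 + 0.7875 = 1.812 m

H_L ≈ 1.81 m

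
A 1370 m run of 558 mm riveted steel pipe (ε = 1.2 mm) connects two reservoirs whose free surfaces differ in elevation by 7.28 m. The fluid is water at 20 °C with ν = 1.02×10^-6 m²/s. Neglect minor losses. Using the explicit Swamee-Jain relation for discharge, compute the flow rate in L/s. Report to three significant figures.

Q ≈ 380 L/s

Swamee-Jain (Type II): Q = -0.965·√(gD⁵h_f/L)·ln[ε/(3.7D) + √(3.17ν²L/(gD³h_f))]
√(gD⁵h_f/L) = √(9.81·0.558⁵·7.28/1370) = 0.05310
ε/(3.7D) = 5.81×10^-4; √(3.17ν²L/(gD³h_f)) = 1.91×10^-5
Q = -0.965·0.05310·ln(6.003×10^-4) = 0.3801 m³/s
Check: V = 1.55 m/s, Re = 8.50×10^5, f = 0.02417, h_f = 7.31 m ≈ 7.28 m ✓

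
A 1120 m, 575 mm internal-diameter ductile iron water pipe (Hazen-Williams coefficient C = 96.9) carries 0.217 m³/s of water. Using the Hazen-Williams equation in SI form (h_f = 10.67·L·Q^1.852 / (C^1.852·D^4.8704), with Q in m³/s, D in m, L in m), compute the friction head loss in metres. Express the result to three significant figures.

h_f = 10.67·1120·0.217^1.852 / (96.9^1.852·0.575^4.8704) = 2.190 m

h_f ≈ 2.19 m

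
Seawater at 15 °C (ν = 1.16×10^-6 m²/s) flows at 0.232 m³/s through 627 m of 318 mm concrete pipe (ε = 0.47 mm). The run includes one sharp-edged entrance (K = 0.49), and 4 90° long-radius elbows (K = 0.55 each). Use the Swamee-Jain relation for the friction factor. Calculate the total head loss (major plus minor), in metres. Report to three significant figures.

H_L ≈ 20.1 m

V = 4Q/(πD²) = 2.921 m/s; V²/2g = 0.4349 m
Re = 8.01×10^5, ε/D = 0.00148 → f = 0.02202 (Swamee-Jain)
Major: h_f = f(L/D)·V²/2g = 0.02202·1972·0.4349 = 18.88 m
Minor: ΣK = 2.69; h_m = ΣK·V²/2g = 1.170 m
Total H_L = 18.88 + 1.170 = 20.05 m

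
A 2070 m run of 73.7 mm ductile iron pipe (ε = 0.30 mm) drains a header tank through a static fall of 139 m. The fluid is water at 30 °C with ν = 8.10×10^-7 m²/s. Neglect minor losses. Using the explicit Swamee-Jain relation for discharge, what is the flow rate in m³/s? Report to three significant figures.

Q ≈ 0.00778 m³/s

Swamee-Jain (Type II): Q = -0.965·√(gD⁵h_f/L)·ln[ε/(3.7D) + √(3.17ν²L/(gD³h_f))]
√(gD⁵h_f/L) = √(9.81·0.0737⁵·139/2070) = 0.001197
ε/(3.7D) = 0.00110; √(3.17ν²L/(gD³h_f)) = 8.88×10^-5
Q = -0.965·0.001197·ln(0.001189) = 0.007778 m³/s
Check: V = 1.82 m/s, Re = 1.66×10^5, f = 0.02941, h_f = 140 m ≈ 139 m ✓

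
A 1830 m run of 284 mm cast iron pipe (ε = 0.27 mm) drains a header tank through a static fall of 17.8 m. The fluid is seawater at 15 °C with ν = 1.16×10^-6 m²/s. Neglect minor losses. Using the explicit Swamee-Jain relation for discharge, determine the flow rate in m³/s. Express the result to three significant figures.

Q ≈ 0.104 m³/s

Swamee-Jain (Type II): Q = -0.965·√(gD⁵h_f/L)·ln[ε/(3.7D) + √(3.17ν²L/(gD³h_f))]
√(gD⁵h_f/L) = √(9.81·0.284⁵·17.8/1830) = 0.01328
ε/(3.7D) = 2.57×10^-4; √(3.17ν²L/(gD³h_f)) = 4.42×10^-5
Q = -0.965·0.01328·ln(3.011×10^-4) = 0.1039 m³/s
Check: V = 1.64 m/s, Re = 4.02×10^5, f = 0.02029, h_f = 17.9 m ≈ 17.8 m ✓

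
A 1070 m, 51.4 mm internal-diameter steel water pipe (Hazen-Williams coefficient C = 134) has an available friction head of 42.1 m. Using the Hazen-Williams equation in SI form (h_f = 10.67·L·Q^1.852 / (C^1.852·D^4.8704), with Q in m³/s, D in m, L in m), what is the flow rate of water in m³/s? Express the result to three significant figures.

Q ≈ 0.00265 m³/s

Rearranging: Q = [h_f·C^1.852·D^4.8704 / (10.67·L)]^(1/1.852)
Q = [42.1·134^1.852·0.0514^4.8704 / (10.67·1070)]^0.540 = 0.002651 m³/s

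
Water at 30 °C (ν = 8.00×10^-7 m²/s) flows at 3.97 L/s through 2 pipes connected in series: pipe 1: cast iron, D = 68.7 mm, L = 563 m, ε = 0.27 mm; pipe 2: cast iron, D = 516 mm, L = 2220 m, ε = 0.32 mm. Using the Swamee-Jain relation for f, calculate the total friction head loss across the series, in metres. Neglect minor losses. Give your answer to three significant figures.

H ≈ 14.2 m

Pipe 1: V = 1.071 m/s, Re = 9.20×10^4, ε/D = 0.00393, f = 0.02972, h_1 = f(L/D)V²/2g = 14.24 m
Pipe 2: V = 0.01898 m/s, Re = 1.22×10^4, ε/D = 6.20×10^-4, f = 0.03049, h_2 = f(L/D)V²/2g = 0.002410 m
Series → Q common, losses add: H = Σh = 14.24 m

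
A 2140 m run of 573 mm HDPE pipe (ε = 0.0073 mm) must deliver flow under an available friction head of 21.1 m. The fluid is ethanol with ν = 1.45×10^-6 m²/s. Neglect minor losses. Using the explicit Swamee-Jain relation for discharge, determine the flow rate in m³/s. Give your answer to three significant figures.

Swamee-Jain (Type II): Q = -0.965·√(gD⁵h_f/L)·ln[ε/(3.7D) + √(3.17ν²L/(gD³h_f))]
√(gD⁵h_f/L) = √(9.81·0.573⁵·21.1/2140) = 0.07730
ε/(3.7D) = 3.44×10^-6; √(3.17ν²L/(gD³h_f)) = 1.91×10^-5
Q = -0.965·0.07730·ln(2.258×10^-5) = 0.7980 m³/s
Check: V = 3.09 m/s, Re = 1.22×10^6, f = 0.01157, h_f = 21.1 m ≈ 21.1 m ✓

Q ≈ 0.798 m³/s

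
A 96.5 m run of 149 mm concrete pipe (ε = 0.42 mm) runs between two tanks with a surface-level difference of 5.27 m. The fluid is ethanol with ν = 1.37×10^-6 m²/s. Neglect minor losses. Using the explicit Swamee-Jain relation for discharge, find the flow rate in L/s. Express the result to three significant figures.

Swamee-Jain (Type II): Q = -0.965·√(gD⁵h_f/L)·ln[ε/(3.7D) + √(3.17ν²L/(gD³h_f))]
√(gD⁵h_f/L) = √(9.81·0.149⁵·5.27/96.5) = 0.006273
ε/(3.7D) = 7.62×10^-4; √(3.17ν²L/(gD³h_f)) = 5.79×10^-5
Q = -0.965·0.006273·ln(8.198×10^-4) = 0.04302 m³/s
Check: V = 2.47 m/s, Re = 2.68×10^5, f = 0.02640, h_f = 5.30 m ≈ 5.27 m ✓

Q ≈ 43.0 L/s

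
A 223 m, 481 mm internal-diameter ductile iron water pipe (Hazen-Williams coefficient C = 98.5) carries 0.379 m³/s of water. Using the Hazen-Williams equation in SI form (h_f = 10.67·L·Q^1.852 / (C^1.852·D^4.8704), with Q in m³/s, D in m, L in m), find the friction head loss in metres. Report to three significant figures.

h_f ≈ 2.83 m

h_f = 10.67·223·0.379^1.852 / (98.5^1.852·0.481^4.8704) = 2.834 m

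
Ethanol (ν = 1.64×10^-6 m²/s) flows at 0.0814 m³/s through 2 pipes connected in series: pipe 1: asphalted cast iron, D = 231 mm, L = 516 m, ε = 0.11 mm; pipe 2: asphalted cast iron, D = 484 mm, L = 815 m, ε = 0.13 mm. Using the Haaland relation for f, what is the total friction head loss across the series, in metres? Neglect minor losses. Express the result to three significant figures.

Pipe 1: V = 1.942 m/s, Re = 2.74×10^5, ε/D = 4.76×10^-4, f = 0.01805, h_1 = f(L/D)V²/2g = 7.752 m
Pipe 2: V = 0.4424 m/s, Re = 1.31×10^5, ε/D = 2.69×10^-4, f = 0.01830, h_2 = f(L/D)V²/2g = 0.3075 m
Series → Q common, losses add: H = Σh = 8.060 m

H ≈ 8.06 m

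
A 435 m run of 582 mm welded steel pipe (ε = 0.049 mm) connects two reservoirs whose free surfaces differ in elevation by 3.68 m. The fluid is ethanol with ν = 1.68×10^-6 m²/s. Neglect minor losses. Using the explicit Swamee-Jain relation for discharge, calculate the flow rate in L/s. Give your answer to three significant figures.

Q ≈ 717 L/s

Swamee-Jain (Type II): Q = -0.965·√(gD⁵h_f/L)·ln[ε/(3.7D) + √(3.17ν²L/(gD³h_f))]
√(gD⁵h_f/L) = √(9.81·0.582⁵·3.68/435) = 0.07444
ε/(3.7D) = 2.28×10^-5; √(3.17ν²L/(gD³h_f)) = 2.34×10^-5
Q = -0.965·0.07444·ln(4.614×10^-5) = 0.7172 m³/s
Check: V = 2.70 m/s, Re = 9.34×10^5, f = 0.01335, h_f = 3.70 m ≈ 3.68 m ✓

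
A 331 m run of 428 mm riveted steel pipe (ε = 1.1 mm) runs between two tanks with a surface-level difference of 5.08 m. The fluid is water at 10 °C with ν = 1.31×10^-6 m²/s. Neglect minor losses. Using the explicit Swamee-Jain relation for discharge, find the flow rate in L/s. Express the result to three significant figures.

Swamee-Jain (Type II): Q = -0.965·√(gD⁵h_f/L)·ln[ε/(3.7D) + √(3.17ν²L/(gD³h_f))]
√(gD⁵h_f/L) = √(9.81·0.428⁵·5.08/331) = 0.04650
ε/(3.7D) = 6.95×10^-4; √(3.17ν²L/(gD³h_f)) = 2.15×10^-5
Q = -0.965·0.04650·ln(7.161×10^-4) = 0.3250 m³/s
Check: V = 2.26 m/s, Re = 7.38×10^5, f = 0.02536, h_f = 5.10 m ≈ 5.08 m ✓

Q ≈ 325 L/s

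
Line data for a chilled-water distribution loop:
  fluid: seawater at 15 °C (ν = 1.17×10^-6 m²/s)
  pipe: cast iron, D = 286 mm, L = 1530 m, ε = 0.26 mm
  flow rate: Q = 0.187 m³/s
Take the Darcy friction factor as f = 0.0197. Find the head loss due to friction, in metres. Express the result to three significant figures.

V = 4Q/(πD²) = 4·0.187/(π·0.286²) = 2.911 m/s
h_f = f(L/D)V²/(2g) = 0.01970·(1530/0.286)·2.911²/(2·9.81) = 45.51 m

h_f ≈ 45.5 m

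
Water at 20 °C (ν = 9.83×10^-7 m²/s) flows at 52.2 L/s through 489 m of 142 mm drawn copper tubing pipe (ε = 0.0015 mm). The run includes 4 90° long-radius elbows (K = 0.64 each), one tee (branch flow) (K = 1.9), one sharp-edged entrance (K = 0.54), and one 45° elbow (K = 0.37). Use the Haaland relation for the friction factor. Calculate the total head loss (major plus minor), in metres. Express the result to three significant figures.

V = 4Q/(πD²) = 3.296 m/s; V²/2g = 0.5537 m
Re = 4.76×10^5, ε/D = 1.06×10^-5 → f = 0.01329 (Haaland)
Major: h_f = f(L/D)·V²/2g = 0.01329·3444·0.5537 = 25.35 m
Minor: ΣK = 5.37; h_m = ΣK·V²/2g = 2.974 m
Total H_L = 25.35 + 2.974 = 28.32 m

H_L ≈ 28.3 m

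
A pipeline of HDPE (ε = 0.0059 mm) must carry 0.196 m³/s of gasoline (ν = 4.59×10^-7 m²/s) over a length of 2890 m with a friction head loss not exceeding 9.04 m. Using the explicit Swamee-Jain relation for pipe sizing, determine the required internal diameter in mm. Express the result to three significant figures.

D ≈ 413 mm

Swamee-Jain (Type III): D = 0.66·[ε^1.25·(LQ²/(gh_f))^4.75 + ν·Q^9.4·(L/(gh_f))^5.2]^0.04
LQ²/(gh_f) = 1.252; L/(gh_f) = 32.59
Term 1 = ε^1.25·(…)^4.75 = 8.45×10^-7; Term 2 = ν·Q^9.4·(…)^5.2 = 7.53×10^-6
D = 0.66·(8.45×10^-7 + 7.53×10^-6)^0.04 = 0.4135 m = 413 mm
Check: V = 1.46 m/s, Re = 1.31×10^6, f = 0.01150, h_f = 8.72 m ≈ 9.04 m ✓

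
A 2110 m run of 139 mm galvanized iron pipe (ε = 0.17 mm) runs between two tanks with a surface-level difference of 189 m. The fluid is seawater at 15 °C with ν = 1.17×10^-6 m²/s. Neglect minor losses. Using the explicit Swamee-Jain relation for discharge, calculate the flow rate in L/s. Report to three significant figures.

Q ≈ 51.4 L/s

Swamee-Jain (Type II): Q = -0.965·√(gD⁵h_f/L)·ln[ε/(3.7D) + √(3.17ν²L/(gD³h_f))]
√(gD⁵h_f/L) = √(9.81·0.139⁵·189/2110) = 0.006752
ε/(3.7D) = 3.31×10^-4; √(3.17ν²L/(gD³h_f)) = 4.29×10^-5
Q = -0.965·0.006752·ln(3.734×10^-4) = 0.05143 m³/s
Check: V = 3.39 m/s, Re = 4.03×10^5, f = 0.02141, h_f = 190 m ≈ 189 m ✓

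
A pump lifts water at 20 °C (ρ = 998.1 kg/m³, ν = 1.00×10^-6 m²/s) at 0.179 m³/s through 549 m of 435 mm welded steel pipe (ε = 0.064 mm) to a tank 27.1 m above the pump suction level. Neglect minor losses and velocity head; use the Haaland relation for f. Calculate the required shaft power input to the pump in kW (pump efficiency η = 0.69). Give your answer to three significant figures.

V = 4Q/(πD²) = 1.204 m/s; Re = 5.24×10^5; ε/D = 1.47×10^-4; f = 0.01470
h_f = f(L/D)V²/2g = 1.372 m
Total head H = z + h_f = 27.1 + 1.372 = 28.47 m
P_hyd = ρgQH = 998.1·9.81·0.179·28.47 = 49.90 kW
P_shaft = P_hyd/η = 49.90/0.69 = 72.32 kW

P_shaft ≈ 72.3 kW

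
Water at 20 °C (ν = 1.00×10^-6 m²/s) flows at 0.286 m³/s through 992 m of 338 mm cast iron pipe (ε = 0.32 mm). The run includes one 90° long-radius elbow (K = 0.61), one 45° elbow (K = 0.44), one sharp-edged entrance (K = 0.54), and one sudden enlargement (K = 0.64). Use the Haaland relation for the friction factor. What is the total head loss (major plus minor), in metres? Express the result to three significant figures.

H_L ≈ 31.1 m

V = 4Q/(πD²) = 3.187 m/s; V²/2g = 0.5178 m
Re = 1.08×10^6, ε/D = 9.47×10^-4 → f = 0.01967 (Haaland)
Major: h_f = f(L/D)·V²/2g = 0.01967·2935·0.5178 = 29.90 m
Minor: ΣK = 2.23; h_m = ΣK·V²/2g = 1.155 m
Total H_L = 29.90 + 1.155 = 31.05 m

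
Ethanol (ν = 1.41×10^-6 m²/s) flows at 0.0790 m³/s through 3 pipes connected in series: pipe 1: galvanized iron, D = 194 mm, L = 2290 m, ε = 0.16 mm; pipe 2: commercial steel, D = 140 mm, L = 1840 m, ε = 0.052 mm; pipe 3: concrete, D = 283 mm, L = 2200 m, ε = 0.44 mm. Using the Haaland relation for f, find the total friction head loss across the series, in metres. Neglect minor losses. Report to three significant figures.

Pipe 1: V = 2.673 m/s, Re = 3.68×10^5, ε/D = 8.25×10^-4, f = 0.01958, h_1 = f(L/D)V²/2g = 84.15 m
Pipe 2: V = 5.132 m/s, Re = 5.10×10^5, ε/D = 3.71×10^-4, f = 0.01668, h_2 = f(L/D)V²/2g = 294.4 m
Pipe 3: V = 1.256 m/s, Re = 2.52×10^5, ε/D = 0.00155, f = 0.02272, h_3 = f(L/D)V²/2g = 14.20 m
Series → Q common, losses add: H = Σh = 392.7 m

H ≈ 393 m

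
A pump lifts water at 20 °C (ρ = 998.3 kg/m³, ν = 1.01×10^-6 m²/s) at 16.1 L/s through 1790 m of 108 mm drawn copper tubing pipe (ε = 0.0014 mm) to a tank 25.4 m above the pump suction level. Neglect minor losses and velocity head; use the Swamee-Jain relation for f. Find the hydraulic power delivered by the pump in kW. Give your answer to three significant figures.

P_hyd ≈ 10.5 kW

V = 4Q/(πD²) = 1.757 m/s; Re = 1.88×10^5; ε/D = 1.30×10^-5; f = 0.01584
h_f = f(L/D)V²/2g = 41.32 m
Total head H = z + h_f = 25.4 + 41.32 = 66.72 m
P_hyd = ρgQH = 998.3·9.81·0.0161·66.72 = 10.52 kW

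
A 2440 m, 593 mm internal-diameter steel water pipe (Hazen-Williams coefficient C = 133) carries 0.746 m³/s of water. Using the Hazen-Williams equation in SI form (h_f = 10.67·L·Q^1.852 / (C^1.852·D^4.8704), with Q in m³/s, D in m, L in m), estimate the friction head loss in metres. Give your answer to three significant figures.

h_f = 10.67·2440·0.746^1.852 / (133^1.852·0.593^4.8704) = 22.48 m

h_f ≈ 22.5 m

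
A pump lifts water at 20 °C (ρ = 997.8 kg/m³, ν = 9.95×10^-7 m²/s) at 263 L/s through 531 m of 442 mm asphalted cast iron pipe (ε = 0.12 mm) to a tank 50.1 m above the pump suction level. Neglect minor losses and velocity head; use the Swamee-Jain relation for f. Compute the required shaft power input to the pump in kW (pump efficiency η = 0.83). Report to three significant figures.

V = 4Q/(πD²) = 1.714 m/s; Re = 7.61×10^5; ε/D = 2.71×10^-4; f = 0.01571
h_f = f(L/D)V²/2g = 2.826 m
Total head H = z + h_f = 50.1 + 2.826 = 52.93 m
P_hyd = ρgQH = 997.8·9.81·0.263·52.93 = 136.3 kW
P_shaft = P_hyd/η = 136.3/0.83 = 164.2 kW

P_shaft ≈ 164 kW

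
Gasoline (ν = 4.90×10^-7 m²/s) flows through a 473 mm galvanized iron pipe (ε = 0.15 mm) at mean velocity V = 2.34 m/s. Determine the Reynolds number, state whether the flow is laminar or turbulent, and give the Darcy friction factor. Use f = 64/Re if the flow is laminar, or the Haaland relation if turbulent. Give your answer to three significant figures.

Re = VD/ν = 2.340·0.473/4.90×10^-7 = 2.26×10^6
Re > 4000 → turbulent; ε/D = 3.17×10^-4
Haaland: f = 0.01543

Re ≈ 2.26×10^6; turbulent; f ≈ 0.0154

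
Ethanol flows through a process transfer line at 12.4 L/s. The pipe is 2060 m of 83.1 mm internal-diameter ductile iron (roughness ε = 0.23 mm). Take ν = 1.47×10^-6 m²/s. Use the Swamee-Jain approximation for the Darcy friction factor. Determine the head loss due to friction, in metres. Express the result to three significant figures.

V = 4Q/(πD²) = 4·0.0124/(π·0.0831²) = 2.286 m/s
Re = VD/ν = 2.286·0.0831/1.47×10^-6 = 1.29×10^5 → turbulent
ε/D = 0.23/83.1 = 0.00277
Swamee-Jain: f = 0.02688
h_f = f(L/D)V²/(2g) = 0.02688·(2060/0.0831)·2.286²/(2·9.81) = 177.5 m

h_f ≈ 178 m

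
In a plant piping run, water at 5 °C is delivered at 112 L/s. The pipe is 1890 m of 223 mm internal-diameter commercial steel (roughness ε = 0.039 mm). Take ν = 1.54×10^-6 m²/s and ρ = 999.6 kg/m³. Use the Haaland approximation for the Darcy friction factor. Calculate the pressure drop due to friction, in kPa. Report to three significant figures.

V = 4Q/(πD²) = 4·0.112/(π·0.223²) = 2.868 m/s
Re = VD/ν = 2.868·0.223/1.54×10^-6 = 4.15×10^5 → turbulent
ε/D = 0.039/223 = 1.75×10^-4
Haaland: f = 0.01532
h_f = f(L/D)V²/(2g) = 0.01532·(1890/0.223)·2.868²/(2·9.81) = 54.40 m
Δp = ρg·h_f = 999.6·9.81·54.40 = 533.5 kPa

Δp ≈ 533 kPa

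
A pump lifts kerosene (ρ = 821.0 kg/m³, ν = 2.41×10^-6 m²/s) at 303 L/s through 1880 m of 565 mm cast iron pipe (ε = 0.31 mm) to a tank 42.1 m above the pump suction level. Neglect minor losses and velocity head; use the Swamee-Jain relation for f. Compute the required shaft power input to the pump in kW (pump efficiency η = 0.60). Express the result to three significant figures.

P_shaft ≈ 190 kW

V = 4Q/(πD²) = 1.209 m/s; Re = 2.83×10^5; ε/D = 5.49×10^-4; f = 0.01868
h_f = f(L/D)V²/2g = 4.626 m
Total head H = z + h_f = 42.1 + 4.626 = 46.73 m
P_hyd = ρgQH = 821.0·9.81·0.303·46.73 = 114.0 kW
P_shaft = P_hyd/η = 114.0/0.60 = 190.0 kW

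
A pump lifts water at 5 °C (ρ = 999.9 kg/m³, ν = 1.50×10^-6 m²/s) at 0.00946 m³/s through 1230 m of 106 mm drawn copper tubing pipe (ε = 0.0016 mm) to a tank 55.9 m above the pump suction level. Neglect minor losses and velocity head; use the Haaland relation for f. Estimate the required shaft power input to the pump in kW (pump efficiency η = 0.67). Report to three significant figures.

V = 4Q/(πD²) = 1.072 m/s; Re = 7.58×10^4; ε/D = 1.51×10^-5; f = 0.01895
h_f = f(L/D)V²/2g = 12.88 m
Total head H = z + h_f = 55.9 + 12.88 = 68.78 m
P_hyd = ρgQH = 999.9·9.81·0.00946·68.78 = 6.382 kW
P_shaft = P_hyd/η = 6.382/0.67 = 9.526 kW

P_shaft ≈ 9.53 kW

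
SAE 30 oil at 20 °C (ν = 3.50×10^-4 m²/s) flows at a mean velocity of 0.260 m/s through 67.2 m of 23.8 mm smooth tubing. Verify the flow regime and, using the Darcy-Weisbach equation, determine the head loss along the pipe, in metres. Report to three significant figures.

Re = VD/ν = 0.260·0.02380/3.50×10^-4 = 17.7 → laminar (Re < 2300)
f = 64/Re = 3.620
h_f = f(L/D)V²/(2g) = 3.620·(67.2/0.02380)·0.260²/(2·9.81) = 35.22 m

h_f ≈ 35.2 m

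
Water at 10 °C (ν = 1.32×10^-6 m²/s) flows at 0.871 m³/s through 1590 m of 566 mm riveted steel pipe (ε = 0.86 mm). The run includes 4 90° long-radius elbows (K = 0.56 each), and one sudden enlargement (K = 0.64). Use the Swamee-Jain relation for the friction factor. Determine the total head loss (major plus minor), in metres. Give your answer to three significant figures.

H_L ≈ 39.5 m

V = 4Q/(πD²) = 3.462 m/s; V²/2g = 0.6108 m
Re = 1.48×10^6, ε/D = 0.00152 → f = 0.02201 (Swamee-Jain)
Major: h_f = f(L/D)·V²/2g = 0.02201·2809·0.6108 = 37.77 m
Minor: ΣK = 2.88; h_m = ΣK·V²/2g = 1.759 m
Total H_L = 37.77 + 1.759 = 39.53 m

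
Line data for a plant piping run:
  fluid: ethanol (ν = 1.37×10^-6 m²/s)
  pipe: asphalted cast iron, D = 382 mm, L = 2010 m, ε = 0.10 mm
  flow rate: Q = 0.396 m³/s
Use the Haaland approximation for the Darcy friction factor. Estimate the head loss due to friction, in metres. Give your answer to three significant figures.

h_f ≈ 48.9 m

V = 4Q/(πD²) = 4·0.396/(π·0.382²) = 3.455 m/s
Re = VD/ν = 3.455·0.382/1.37×10^-6 = 9.63×10^5 → turbulent
ε/D = 0.10/382 = 2.62×10^-4
Haaland: f = 0.01527
h_f = f(L/D)V²/(2g) = 0.01527·(2010/0.382)·3.455²/(2·9.81) = 48.88 m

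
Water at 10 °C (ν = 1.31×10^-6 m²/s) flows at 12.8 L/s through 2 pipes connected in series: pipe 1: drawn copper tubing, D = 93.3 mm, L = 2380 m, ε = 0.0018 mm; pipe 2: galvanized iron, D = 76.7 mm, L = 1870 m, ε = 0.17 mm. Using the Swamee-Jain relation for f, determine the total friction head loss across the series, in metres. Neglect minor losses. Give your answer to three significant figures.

Pipe 1: V = 1.872 m/s, Re = 1.33×10^5, ε/D = 1.93×10^-5, f = 0.01697, h_1 = f(L/D)V²/2g = 77.36 m
Pipe 2: V = 2.770 m/s, Re = 1.62×10^5, ε/D = 0.00222, f = 0.02528, h_2 = f(L/D)V²/2g = 241.1 m
Series → Q common, losses add: H = Σh = 318.4 m

H ≈ 318 m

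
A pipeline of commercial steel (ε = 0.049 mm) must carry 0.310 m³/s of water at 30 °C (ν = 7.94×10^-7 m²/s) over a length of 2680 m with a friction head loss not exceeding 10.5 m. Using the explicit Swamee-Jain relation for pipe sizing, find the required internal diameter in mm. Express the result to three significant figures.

D ≈ 491 mm

Swamee-Jain (Type III): D = 0.66·[ε^1.25·(LQ²/(gh_f))^4.75 + ν·Q^9.4·(L/(gh_f))^5.2]^0.04
LQ²/(gh_f) = 2.500; L/(gh_f) = 26.02
Term 1 = ε^1.25·(…)^4.75 = 3.19×10^-4; Term 2 = ν·Q^9.4·(…)^5.2 = 3.01×10^-4
D = 0.66·(3.19×10^-4 + 3.01×10^-4)^0.04 = 0.4912 m = 491 mm
Check: V = 1.64 m/s, Re = 1.01×10^6, f = 0.01349, h_f = 10.0 m ≈ 10.5 m ✓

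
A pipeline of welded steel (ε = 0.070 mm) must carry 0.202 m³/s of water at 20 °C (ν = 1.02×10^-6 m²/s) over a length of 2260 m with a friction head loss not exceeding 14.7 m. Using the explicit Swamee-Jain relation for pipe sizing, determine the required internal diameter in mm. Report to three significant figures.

D ≈ 383 mm

Swamee-Jain (Type III): D = 0.66·[ε^1.25·(LQ²/(gh_f))^4.75 + ν·Q^9.4·(L/(gh_f))^5.2]^0.04
LQ²/(gh_f) = 0.6395; L/(gh_f) = 15.67
Term 1 = ε^1.25·(…)^4.75 = 7.66×10^-7; Term 2 = ν·Q^9.4·(…)^5.2 = 4.94×10^-7
D = 0.66·(7.66×10^-7 + 4.94×10^-7)^0.04 = 0.3833 m = 383 mm
Check: V = 1.75 m/s, Re = 6.58×10^5, f = 0.01500, h_f = 13.8 m ≈ 14.7 m ✓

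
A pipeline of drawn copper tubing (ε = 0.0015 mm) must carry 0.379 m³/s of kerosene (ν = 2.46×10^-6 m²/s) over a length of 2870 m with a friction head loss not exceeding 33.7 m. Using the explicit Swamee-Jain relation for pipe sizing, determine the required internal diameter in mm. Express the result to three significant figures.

D ≈ 429 mm

Swamee-Jain (Type III): D = 0.66·[ε^1.25·(LQ²/(gh_f))^4.75 + ν·Q^9.4·(L/(gh_f))^5.2]^0.04
LQ²/(gh_f) = 1.247; L/(gh_f) = 8.681
Term 1 = ε^1.25·(…)^4.75 = 1.50×10^-7; Term 2 = ν·Q^9.4·(…)^5.2 = 2.05×10^-5
D = 0.66·(1.50×10^-7 + 2.05×10^-5)^0.04 = 0.4286 m = 429 mm
Check: V = 2.63 m/s, Re = 4.58×10^5, f = 0.01335, h_f = 31.4 m ≈ 33.7 m ✓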